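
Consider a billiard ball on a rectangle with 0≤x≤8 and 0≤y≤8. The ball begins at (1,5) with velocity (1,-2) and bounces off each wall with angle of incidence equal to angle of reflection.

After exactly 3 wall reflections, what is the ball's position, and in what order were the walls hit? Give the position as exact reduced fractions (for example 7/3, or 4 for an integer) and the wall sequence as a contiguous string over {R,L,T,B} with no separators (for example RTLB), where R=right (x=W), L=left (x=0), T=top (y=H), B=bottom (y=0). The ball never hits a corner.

1. t=5/2 → B at (7/2,0); v=(1,2)
2. t=4 → T at (15/2,8); v=(1,-2)
3. t=1/2 → R at (8,7); v=(-1,-2)

Final position: (8,7)
Wall sequence: BTR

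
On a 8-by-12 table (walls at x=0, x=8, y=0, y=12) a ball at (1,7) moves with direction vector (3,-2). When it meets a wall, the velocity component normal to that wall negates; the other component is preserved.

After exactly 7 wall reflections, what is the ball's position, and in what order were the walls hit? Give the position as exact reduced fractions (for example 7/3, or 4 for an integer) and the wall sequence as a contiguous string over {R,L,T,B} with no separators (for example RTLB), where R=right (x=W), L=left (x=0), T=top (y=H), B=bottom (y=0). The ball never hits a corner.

1. t=7/3 → R at (8,7/3); v=(-3,-2)
2. t=7/6 → B at (9/2,0); v=(-3,2)
3. t=3/2 → L at (0,3); v=(3,2)
4. t=8/3 → R at (8,25/3); v=(-3,2)
5. t=11/6 → T at (5/2,12); v=(-3,-2)
6. t=5/6 → L at (0,31/3); v=(3,-2)
7. t=8/3 → R at (8,5); v=(-3,-2)

Final position: (8,5)
Wall sequence: RBLRTLR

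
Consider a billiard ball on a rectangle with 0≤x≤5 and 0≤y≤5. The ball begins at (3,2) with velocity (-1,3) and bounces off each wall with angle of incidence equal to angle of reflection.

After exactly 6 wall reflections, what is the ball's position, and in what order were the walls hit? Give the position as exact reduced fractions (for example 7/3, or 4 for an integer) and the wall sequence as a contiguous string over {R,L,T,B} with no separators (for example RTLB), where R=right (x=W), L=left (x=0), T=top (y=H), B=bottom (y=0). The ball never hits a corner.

Final position: (14/3,5)
Wall sequence: TBLTBT

1. t=1 → T at (2,5); v=(-1,-3)
2. t=5/3 → B at (1/3,0); v=(-1,3)
3. t=1/3 → L at (0,1); v=(1,3)
4. t=4/3 → T at (4/3,5); v=(1,-3)
5. t=5/3 → B at (3,0); v=(1,3)
6. t=5/3 → T at (14/3,5); v=(1,-3)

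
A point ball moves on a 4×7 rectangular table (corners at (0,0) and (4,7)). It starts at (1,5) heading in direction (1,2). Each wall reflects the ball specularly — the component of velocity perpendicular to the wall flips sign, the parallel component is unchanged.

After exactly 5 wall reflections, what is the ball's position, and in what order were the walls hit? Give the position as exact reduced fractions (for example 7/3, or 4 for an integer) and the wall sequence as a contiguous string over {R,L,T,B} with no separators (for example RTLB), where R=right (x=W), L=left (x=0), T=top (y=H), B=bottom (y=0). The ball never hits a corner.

1. t=1 → T at (2,7); v=(1,-2)
2. t=2 → R at (4,3); v=(-1,-2)
3. t=3/2 → B at (5/2,0); v=(-1,2)
4. t=5/2 → L at (0,5); v=(1,2)
5. t=1 → T at (1,7); v=(1,-2)

Final position: (1,7)
Wall sequence: TRBLT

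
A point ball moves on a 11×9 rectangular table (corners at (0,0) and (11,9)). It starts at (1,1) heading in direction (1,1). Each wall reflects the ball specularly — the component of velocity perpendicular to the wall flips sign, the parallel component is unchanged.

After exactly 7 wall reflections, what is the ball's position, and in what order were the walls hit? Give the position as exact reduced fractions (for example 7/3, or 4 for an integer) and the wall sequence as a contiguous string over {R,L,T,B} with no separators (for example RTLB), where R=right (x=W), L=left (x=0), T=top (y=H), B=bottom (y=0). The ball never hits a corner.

1. t=8 → T at (9,9); v=(1,-1)
2. t=2 → R at (11,7); v=(-1,-1)
3. t=7 → B at (4,0); v=(-1,1)
4. t=4 → L at (0,4); v=(1,1)
5. t=5 → T at (5,9); v=(1,-1)
6. t=6 → R at (11,3); v=(-1,-1)
7. t=3 → B at (8,0); v=(-1,1)

Final position: (8,0)
Wall sequence: TRBLTRB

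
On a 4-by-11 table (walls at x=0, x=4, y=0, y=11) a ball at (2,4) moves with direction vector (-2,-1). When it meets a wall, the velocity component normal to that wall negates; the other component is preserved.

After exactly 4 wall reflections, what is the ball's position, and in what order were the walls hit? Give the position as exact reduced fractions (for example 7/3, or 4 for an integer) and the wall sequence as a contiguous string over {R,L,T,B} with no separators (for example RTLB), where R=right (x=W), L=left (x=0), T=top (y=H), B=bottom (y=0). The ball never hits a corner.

1. t=1 → L at (0,3); v=(2,-1)
2. t=2 → R at (4,1); v=(-2,-1)
3. t=1 → B at (2,0); v=(-2,1)
4. t=1 → L at (0,1); v=(2,1)

Final position: (0,1)
Wall sequence: LRBL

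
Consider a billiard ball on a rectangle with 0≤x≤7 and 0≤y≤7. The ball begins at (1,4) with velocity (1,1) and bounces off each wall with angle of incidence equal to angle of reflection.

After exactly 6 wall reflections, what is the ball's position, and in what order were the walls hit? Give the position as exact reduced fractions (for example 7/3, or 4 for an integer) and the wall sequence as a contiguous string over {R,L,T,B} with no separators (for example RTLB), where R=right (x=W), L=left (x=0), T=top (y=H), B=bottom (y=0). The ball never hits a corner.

Final position: (7,4)
Wall sequence: TRBLTR

1. t=3 → T at (4,7); v=(1,-1)
2. t=3 → R at (7,4); v=(-1,-1)
3. t=4 → B at (3,0); v=(-1,1)
4. t=3 → L at (0,3); v=(1,1)
5. t=4 → T at (4,7); v=(1,-1)
6. t=3 → R at (7,4); v=(-1,-1)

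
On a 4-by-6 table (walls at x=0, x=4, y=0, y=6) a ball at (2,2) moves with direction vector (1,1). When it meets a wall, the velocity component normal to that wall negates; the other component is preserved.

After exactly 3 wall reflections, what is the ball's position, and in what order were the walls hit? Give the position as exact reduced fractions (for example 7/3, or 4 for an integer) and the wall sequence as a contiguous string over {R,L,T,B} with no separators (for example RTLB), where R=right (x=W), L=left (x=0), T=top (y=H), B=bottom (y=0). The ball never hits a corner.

Final position: (0,4)
Wall sequence: RTL

1. t=2 → R at (4,4); v=(-1,1)
2. t=2 → T at (2,6); v=(-1,-1)
3. t=2 → L at (0,4); v=(1,-1)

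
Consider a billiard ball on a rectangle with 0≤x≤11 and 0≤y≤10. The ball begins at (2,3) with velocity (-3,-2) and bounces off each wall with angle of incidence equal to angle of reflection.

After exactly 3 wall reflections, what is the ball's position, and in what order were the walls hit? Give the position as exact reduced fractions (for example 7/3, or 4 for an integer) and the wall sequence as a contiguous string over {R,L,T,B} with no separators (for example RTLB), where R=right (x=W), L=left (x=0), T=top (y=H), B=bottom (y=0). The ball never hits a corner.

Final position: (11,17/3)
Wall sequence: LBR

1. t=2/3 → L at (0,5/3); v=(3,-2)
2. t=5/6 → B at (5/2,0); v=(3,2)
3. t=17/6 → R at (11,17/3); v=(-3,2)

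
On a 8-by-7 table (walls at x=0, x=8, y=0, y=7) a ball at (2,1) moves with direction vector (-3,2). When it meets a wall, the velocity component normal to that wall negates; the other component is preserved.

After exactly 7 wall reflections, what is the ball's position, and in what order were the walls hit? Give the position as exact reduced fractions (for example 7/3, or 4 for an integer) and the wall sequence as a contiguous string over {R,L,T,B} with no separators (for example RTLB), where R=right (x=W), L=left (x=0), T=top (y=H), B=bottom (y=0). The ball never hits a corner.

Final position: (4,7)
Wall sequence: LTRLBRT

1. t=2/3 → L at (0,7/3); v=(3,2)
2. t=7/3 → T at (7,7); v=(3,-2)
3. t=1/3 → R at (8,19/3); v=(-3,-2)
4. t=8/3 → L at (0,1); v=(3,-2)
5. t=1/2 → B at (3/2,0); v=(3,2)
6. t=13/6 → R at (8,13/3); v=(-3,2)
7. t=4/3 → T at (4,7); v=(-3,-2)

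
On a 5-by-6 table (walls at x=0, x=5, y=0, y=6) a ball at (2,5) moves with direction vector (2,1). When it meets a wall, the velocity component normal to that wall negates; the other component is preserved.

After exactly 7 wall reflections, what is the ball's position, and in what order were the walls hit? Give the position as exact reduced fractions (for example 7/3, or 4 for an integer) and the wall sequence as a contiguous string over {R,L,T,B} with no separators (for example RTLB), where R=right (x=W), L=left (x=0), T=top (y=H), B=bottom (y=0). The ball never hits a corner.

1. t=1 → T at (4,6); v=(2,-1)
2. t=1/2 → R at (5,11/2); v=(-2,-1)
3. t=5/2 → L at (0,3); v=(2,-1)
4. t=5/2 → R at (5,1/2); v=(-2,-1)
5. t=1/2 → B at (4,0); v=(-2,1)
6. t=2 → L at (0,2); v=(2,1)
7. t=5/2 → R at (5,9/2); v=(-2,1)

Final position: (5,9/2)
Wall sequence: TRLRBLR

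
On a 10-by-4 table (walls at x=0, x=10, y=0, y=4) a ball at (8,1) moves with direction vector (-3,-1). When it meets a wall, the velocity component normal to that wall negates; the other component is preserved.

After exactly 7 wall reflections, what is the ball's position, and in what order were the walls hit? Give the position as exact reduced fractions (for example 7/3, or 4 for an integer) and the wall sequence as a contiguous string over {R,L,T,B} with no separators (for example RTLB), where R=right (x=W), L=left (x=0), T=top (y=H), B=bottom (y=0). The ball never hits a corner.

1. t=1 → B at (5,0); v=(-3,1)
2. t=5/3 → L at (0,5/3); v=(3,1)
3. t=7/3 → T at (7,4); v=(3,-1)
4. t=1 → R at (10,3); v=(-3,-1)
5. t=3 → B at (1,0); v=(-3,1)
6. t=1/3 → L at (0,1/3); v=(3,1)
7. t=10/3 → R at (10,11/3); v=(-3,1)

Final position: (10,11/3)
Wall sequence: BLTRBLR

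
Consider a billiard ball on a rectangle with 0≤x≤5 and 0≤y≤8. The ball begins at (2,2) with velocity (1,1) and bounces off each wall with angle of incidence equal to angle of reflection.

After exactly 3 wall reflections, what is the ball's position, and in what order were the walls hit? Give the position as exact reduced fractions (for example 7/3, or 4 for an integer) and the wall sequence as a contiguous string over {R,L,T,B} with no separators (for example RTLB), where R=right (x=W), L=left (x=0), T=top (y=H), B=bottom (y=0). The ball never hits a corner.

1. t=3 → R at (5,5); v=(-1,1)
2. t=3 → T at (2,8); v=(-1,-1)
3. t=2 → L at (0,6); v=(1,-1)

Final position: (0,6)
Wall sequence: RTL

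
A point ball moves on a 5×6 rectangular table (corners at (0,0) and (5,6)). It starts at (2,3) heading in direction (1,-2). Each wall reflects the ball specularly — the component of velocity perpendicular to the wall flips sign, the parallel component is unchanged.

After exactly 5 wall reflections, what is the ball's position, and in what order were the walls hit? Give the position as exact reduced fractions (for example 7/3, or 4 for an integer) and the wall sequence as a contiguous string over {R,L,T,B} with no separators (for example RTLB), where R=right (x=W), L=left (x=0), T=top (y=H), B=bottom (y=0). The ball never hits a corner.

Final position: (0,1)
Wall sequence: BRTBL

1. t=3/2 → B at (7/2,0); v=(1,2)
2. t=3/2 → R at (5,3); v=(-1,2)
3. t=3/2 → T at (7/2,6); v=(-1,-2)
4. t=3 → B at (1/2,0); v=(-1,2)
5. t=1/2 → L at (0,1); v=(1,2)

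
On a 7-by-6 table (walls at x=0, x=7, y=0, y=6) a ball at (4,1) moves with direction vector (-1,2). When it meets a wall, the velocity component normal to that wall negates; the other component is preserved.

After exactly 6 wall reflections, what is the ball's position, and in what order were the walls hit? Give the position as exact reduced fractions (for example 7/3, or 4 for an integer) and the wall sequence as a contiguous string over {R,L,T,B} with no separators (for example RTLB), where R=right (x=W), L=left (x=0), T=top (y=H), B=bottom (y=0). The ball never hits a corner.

Final position: (13/2,0)
Wall sequence: TLBTRB

1. t=5/2 → T at (3/2,6); v=(-1,-2)
2. t=3/2 → L at (0,3); v=(1,-2)
3. t=3/2 → B at (3/2,0); v=(1,2)
4. t=3 → T at (9/2,6); v=(1,-2)
5. t=5/2 → R at (7,1); v=(-1,-2)
6. t=1/2 → B at (13/2,0); v=(-1,2)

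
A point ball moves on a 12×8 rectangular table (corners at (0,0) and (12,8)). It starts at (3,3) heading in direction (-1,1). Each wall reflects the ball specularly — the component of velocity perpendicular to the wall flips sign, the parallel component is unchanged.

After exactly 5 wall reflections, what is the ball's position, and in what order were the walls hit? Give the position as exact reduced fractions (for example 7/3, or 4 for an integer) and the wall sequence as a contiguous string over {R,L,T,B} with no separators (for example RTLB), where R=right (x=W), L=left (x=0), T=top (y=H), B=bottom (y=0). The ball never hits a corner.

Final position: (6,8)
Wall sequence: LTBRT

1. t=3 → L at (0,6); v=(1,1)
2. t=2 → T at (2,8); v=(1,-1)
3. t=8 → B at (10,0); v=(1,1)
4. t=2 → R at (12,2); v=(-1,1)
5. t=6 → T at (6,8); v=(-1,-1)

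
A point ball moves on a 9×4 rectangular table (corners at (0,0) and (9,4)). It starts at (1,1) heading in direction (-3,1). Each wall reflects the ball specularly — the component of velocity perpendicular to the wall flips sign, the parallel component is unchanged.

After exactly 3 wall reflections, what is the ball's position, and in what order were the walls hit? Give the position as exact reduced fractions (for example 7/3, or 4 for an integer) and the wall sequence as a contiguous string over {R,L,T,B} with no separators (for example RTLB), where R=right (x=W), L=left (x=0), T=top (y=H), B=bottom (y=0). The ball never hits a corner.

1. t=1/3 → L at (0,4/3); v=(3,1)
2. t=8/3 → T at (8,4); v=(3,-1)
3. t=1/3 → R at (9,11/3); v=(-3,-1)

Final position: (9,11/3)
Wall sequence: LTR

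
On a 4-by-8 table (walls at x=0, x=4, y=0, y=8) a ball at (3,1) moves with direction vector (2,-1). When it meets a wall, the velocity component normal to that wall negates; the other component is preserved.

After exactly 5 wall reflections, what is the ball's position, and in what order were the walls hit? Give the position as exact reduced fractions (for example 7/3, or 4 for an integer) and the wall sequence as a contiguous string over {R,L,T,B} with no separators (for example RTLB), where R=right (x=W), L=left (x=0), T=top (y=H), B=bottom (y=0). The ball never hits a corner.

Final position: (0,11/2)
Wall sequence: RBLRL

1. t=1/2 → R at (4,1/2); v=(-2,-1)
2. t=1/2 → B at (3,0); v=(-2,1)
3. t=3/2 → L at (0,3/2); v=(2,1)
4. t=2 → R at (4,7/2); v=(-2,1)
5. t=2 → L at (0,11/2); v=(2,1)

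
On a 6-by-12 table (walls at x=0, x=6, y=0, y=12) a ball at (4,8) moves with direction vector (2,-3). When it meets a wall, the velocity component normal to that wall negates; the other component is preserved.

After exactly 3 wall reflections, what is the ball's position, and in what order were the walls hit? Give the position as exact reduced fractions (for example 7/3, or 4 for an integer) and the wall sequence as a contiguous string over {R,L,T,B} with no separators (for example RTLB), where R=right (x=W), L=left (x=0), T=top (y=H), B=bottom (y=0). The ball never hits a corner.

1. t=1 → R at (6,5); v=(-2,-3)
2. t=5/3 → B at (8/3,0); v=(-2,3)
3. t=4/3 → L at (0,4); v=(2,3)

Final position: (0,4)
Wall sequence: RBL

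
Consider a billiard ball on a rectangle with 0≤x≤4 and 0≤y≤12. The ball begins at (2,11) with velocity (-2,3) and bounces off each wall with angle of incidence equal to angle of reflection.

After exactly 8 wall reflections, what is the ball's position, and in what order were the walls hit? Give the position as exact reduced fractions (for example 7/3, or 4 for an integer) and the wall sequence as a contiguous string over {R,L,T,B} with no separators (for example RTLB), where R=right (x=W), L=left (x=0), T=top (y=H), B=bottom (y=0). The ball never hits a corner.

1. t=1/3 → T at (4/3,12); v=(-2,-3)
2. t=2/3 → L at (0,10); v=(2,-3)
3. t=2 → R at (4,4); v=(-2,-3)
4. t=4/3 → B at (4/3,0); v=(-2,3)
5. t=2/3 → L at (0,2); v=(2,3)
6. t=2 → R at (4,8); v=(-2,3)
7. t=4/3 → T at (4/3,12); v=(-2,-3)
8. t=2/3 → L at (0,10); v=(2,-3)

Final position: (0,10)
Wall sequence: TLRBLRTL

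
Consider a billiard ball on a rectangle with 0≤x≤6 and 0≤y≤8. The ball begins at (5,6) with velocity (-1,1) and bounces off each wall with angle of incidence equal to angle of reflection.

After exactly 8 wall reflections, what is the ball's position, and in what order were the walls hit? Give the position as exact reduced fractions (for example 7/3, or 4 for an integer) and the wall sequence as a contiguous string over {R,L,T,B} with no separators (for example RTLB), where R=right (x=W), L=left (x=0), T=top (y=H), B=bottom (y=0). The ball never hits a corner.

Final position: (3,0)
Wall sequence: TLBRLTRB

1. t=2 → T at (3,8); v=(-1,-1)
2. t=3 → L at (0,5); v=(1,-1)
3. t=5 → B at (5,0); v=(1,1)
4. t=1 → R at (6,1); v=(-1,1)
5. t=6 → L at (0,7); v=(1,1)
6. t=1 → T at (1,8); v=(1,-1)
7. t=5 → R at (6,3); v=(-1,-1)
8. t=3 → B at (3,0); v=(-1,1)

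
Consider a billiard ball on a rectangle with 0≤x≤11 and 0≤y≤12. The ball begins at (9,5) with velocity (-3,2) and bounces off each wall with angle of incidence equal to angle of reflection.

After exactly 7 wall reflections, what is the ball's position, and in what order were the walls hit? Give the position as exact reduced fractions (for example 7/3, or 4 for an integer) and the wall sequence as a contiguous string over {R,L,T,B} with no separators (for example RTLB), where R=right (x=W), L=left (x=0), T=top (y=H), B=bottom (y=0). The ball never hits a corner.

1. t=3 → L at (0,11); v=(3,2)
2. t=1/2 → T at (3/2,12); v=(3,-2)
3. t=19/6 → R at (11,17/3); v=(-3,-2)
4. t=17/6 → B at (5/2,0); v=(-3,2)
5. t=5/6 → L at (0,5/3); v=(3,2)
6. t=11/3 → R at (11,9); v=(-3,2)
7. t=3/2 → T at (13/2,12); v=(-3,-2)

Final position: (13/2,12)
Wall sequence: LTRBLRT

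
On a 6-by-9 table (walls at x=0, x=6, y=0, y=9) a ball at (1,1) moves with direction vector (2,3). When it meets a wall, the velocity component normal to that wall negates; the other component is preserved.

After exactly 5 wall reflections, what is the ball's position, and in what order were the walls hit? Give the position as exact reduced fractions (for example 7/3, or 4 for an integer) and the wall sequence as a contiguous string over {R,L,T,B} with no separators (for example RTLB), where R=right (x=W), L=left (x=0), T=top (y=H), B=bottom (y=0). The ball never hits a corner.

Final position: (6,17/2)
Wall sequence: RTLBR

1. t=5/2 → R at (6,17/2); v=(-2,3)
2. t=1/6 → T at (17/3,9); v=(-2,-3)
3. t=17/6 → L at (0,1/2); v=(2,-3)
4. t=1/6 → B at (1/3,0); v=(2,3)
5. t=17/6 → R at (6,17/2); v=(-2,3)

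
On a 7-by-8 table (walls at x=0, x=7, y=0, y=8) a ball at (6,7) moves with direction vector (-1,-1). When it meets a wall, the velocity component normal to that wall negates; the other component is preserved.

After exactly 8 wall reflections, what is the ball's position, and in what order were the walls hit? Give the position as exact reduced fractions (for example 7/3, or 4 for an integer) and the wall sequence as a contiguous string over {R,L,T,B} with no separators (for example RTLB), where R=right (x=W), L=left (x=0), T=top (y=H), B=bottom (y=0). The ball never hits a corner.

Final position: (3,8)
Wall sequence: LBRTLBRT

1. t=6 → L at (0,1); v=(1,-1)
2. t=1 → B at (1,0); v=(1,1)
3. t=6 → R at (7,6); v=(-1,1)
4. t=2 → T at (5,8); v=(-1,-1)
5. t=5 → L at (0,3); v=(1,-1)
6. t=3 → B at (3,0); v=(1,1)
7. t=4 → R at (7,4); v=(-1,1)
8. t=4 → T at (3,8); v=(-1,-1)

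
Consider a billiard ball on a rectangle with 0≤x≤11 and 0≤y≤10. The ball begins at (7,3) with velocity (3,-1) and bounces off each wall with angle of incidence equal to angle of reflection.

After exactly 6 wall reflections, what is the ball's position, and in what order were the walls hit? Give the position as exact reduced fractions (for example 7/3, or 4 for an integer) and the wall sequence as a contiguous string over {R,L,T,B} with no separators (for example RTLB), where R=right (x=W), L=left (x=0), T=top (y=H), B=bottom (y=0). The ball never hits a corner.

1. t=4/3 → R at (11,5/3); v=(-3,-1)
2. t=5/3 → B at (6,0); v=(-3,1)
3. t=2 → L at (0,2); v=(3,1)
4. t=11/3 → R at (11,17/3); v=(-3,1)
5. t=11/3 → L at (0,28/3); v=(3,1)
6. t=2/3 → T at (2,10); v=(3,-1)

Final position: (2,10)
Wall sequence: RBLRLT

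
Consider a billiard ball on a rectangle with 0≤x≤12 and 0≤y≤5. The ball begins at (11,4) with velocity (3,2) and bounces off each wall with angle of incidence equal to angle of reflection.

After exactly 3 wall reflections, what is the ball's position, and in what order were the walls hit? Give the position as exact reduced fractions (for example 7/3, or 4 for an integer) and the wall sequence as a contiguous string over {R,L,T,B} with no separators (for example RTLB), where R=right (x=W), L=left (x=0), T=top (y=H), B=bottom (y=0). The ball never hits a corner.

1. t=1/3 → R at (12,14/3); v=(-3,2)
2. t=1/6 → T at (23/2,5); v=(-3,-2)
3. t=5/2 → B at (4,0); v=(-3,2)

Final position: (4,0)
Wall sequence: RTB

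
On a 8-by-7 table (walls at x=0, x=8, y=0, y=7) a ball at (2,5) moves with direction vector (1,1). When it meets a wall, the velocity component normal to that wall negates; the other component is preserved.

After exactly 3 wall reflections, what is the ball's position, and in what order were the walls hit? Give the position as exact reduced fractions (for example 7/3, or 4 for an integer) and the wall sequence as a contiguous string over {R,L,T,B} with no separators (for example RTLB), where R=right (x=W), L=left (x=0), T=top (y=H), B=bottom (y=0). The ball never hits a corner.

1. t=2 → T at (4,7); v=(1,-1)
2. t=4 → R at (8,3); v=(-1,-1)
3. t=3 → B at (5,0); v=(-1,1)

Final position: (5,0)
Wall sequence: TRB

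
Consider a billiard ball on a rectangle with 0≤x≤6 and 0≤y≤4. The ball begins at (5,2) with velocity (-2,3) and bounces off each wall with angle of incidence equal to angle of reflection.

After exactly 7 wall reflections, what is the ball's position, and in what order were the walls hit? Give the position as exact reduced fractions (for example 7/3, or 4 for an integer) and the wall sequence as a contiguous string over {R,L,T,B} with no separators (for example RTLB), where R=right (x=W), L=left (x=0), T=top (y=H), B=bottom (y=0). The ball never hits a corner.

1. t=2/3 → T at (11/3,4); v=(-2,-3)
2. t=4/3 → B at (1,0); v=(-2,3)
3. t=1/2 → L at (0,3/2); v=(2,3)
4. t=5/6 → T at (5/3,4); v=(2,-3)
5. t=4/3 → B at (13/3,0); v=(2,3)
6. t=5/6 → R at (6,5/2); v=(-2,3)
7. t=1/2 → T at (5,4); v=(-2,-3)

Final position: (5,4)
Wall sequence: TBLTBRT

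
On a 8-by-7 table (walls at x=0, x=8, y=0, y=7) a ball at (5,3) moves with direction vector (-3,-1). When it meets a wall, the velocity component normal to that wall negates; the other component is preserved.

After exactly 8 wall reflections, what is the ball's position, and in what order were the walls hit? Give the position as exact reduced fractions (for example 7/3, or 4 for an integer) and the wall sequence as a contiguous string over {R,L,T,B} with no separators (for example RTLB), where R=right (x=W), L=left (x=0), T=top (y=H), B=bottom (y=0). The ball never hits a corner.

Final position: (8,2)
Wall sequence: LBRLRTLR

1. t=5/3 → L at (0,4/3); v=(3,-1)
2. t=4/3 → B at (4,0); v=(3,1)
3. t=4/3 → R at (8,4/3); v=(-3,1)
4. t=8/3 → L at (0,4); v=(3,1)
5. t=8/3 → R at (8,20/3); v=(-3,1)
6. t=1/3 → T at (7,7); v=(-3,-1)
7. t=7/3 → L at (0,14/3); v=(3,-1)
8. t=8/3 → R at (8,2); v=(-3,-1)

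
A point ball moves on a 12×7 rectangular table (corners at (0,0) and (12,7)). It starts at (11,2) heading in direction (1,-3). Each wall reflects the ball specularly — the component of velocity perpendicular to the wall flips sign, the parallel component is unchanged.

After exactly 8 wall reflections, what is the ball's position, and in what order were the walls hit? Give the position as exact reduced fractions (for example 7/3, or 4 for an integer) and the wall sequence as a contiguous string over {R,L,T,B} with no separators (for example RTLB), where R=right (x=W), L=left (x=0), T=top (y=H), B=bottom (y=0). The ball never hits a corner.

Final position: (0,5)
Wall sequence: BRTBTBTL

1. t=2/3 → B at (35/3,0); v=(1,3)
2. t=1/3 → R at (12,1); v=(-1,3)
3. t=2 → T at (10,7); v=(-1,-3)
4. t=7/3 → B at (23/3,0); v=(-1,3)
5. t=7/3 → T at (16/3,7); v=(-1,-3)
6. t=7/3 → B at (3,0); v=(-1,3)
7. t=7/3 → T at (2/3,7); v=(-1,-3)
8. t=2/3 → L at (0,5); v=(1,-3)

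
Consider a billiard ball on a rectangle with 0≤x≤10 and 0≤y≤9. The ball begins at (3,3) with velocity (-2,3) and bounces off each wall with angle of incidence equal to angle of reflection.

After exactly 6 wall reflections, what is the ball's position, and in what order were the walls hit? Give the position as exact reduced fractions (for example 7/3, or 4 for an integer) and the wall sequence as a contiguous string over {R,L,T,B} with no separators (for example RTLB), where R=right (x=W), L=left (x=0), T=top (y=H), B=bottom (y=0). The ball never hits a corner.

Final position: (1,0)
Wall sequence: LTBRTB

1. t=3/2 → L at (0,15/2); v=(2,3)
2. t=1/2 → T at (1,9); v=(2,-3)
3. t=3 → B at (7,0); v=(2,3)
4. t=3/2 → R at (10,9/2); v=(-2,3)
5. t=3/2 → T at (7,9); v=(-2,-3)
6. t=3 → B at (1,0); v=(-2,3)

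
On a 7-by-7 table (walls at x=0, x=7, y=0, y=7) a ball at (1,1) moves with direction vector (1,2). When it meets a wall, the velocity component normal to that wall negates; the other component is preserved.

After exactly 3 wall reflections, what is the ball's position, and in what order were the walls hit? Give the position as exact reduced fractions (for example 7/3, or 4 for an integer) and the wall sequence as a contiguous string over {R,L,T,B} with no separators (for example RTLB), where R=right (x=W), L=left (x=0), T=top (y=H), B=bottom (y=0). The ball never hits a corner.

Final position: (13/2,0)
Wall sequence: TRB

1. t=3 → T at (4,7); v=(1,-2)
2. t=3 → R at (7,1); v=(-1,-2)
3. t=1/2 → B at (13/2,0); v=(-1,2)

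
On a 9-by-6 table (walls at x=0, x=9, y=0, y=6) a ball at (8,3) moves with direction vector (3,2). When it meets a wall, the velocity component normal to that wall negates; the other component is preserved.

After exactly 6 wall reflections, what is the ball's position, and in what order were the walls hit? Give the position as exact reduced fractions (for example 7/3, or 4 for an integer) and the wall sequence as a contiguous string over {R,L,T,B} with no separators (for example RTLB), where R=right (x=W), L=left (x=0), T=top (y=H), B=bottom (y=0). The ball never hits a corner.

1. t=1/3 → R at (9,11/3); v=(-3,2)
2. t=7/6 → T at (11/2,6); v=(-3,-2)
3. t=11/6 → L at (0,7/3); v=(3,-2)
4. t=7/6 → B at (7/2,0); v=(3,2)
5. t=11/6 → R at (9,11/3); v=(-3,2)
6. t=7/6 → T at (11/2,6); v=(-3,-2)

Final position: (11/2,6)
Wall sequence: RTLBRT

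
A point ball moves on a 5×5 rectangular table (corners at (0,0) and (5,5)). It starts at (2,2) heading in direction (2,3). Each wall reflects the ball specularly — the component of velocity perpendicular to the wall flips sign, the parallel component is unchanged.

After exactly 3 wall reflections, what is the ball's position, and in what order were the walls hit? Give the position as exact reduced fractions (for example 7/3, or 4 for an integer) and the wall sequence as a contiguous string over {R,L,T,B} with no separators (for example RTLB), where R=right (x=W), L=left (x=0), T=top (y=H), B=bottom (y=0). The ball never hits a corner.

1. t=1 → T at (4,5); v=(2,-3)
2. t=1/2 → R at (5,7/2); v=(-2,-3)
3. t=7/6 → B at (8/3,0); v=(-2,3)

Final position: (8/3,0)
Wall sequence: TRB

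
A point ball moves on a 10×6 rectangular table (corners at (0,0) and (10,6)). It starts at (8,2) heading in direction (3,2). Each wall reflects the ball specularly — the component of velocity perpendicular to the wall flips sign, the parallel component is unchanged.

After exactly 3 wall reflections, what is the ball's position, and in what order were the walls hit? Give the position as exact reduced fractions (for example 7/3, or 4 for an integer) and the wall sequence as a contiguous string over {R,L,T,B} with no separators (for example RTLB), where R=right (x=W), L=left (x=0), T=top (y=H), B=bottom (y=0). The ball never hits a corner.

1. t=2/3 → R at (10,10/3); v=(-3,2)
2. t=4/3 → T at (6,6); v=(-3,-2)
3. t=2 → L at (0,2); v=(3,-2)

Final position: (0,2)
Wall sequence: RTL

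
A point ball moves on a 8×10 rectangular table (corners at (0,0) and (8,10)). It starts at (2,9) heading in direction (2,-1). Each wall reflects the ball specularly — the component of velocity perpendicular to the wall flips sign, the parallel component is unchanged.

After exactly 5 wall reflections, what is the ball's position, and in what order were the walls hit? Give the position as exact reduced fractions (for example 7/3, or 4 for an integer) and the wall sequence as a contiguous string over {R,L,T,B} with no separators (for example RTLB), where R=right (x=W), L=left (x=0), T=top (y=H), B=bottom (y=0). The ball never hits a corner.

1. t=3 → R at (8,6); v=(-2,-1)
2. t=4 → L at (0,2); v=(2,-1)
3. t=2 → B at (4,0); v=(2,1)
4. t=2 → R at (8,2); v=(-2,1)
5. t=4 → L at (0,6); v=(2,1)

Final position: (0,6)
Wall sequence: RLBRL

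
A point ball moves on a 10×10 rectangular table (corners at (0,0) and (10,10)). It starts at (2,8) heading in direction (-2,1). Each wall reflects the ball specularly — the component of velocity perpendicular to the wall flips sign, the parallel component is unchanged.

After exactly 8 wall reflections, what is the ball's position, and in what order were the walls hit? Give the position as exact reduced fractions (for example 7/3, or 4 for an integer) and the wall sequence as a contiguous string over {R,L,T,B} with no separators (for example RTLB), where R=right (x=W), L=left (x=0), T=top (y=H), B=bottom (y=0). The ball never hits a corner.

Final position: (2,10)
Wall sequence: LTRLBRLT

1. t=1 → L at (0,9); v=(2,1)
2. t=1 → T at (2,10); v=(2,-1)
3. t=4 → R at (10,6); v=(-2,-1)
4. t=5 → L at (0,1); v=(2,-1)
5. t=1 → B at (2,0); v=(2,1)
6. t=4 → R at (10,4); v=(-2,1)
7. t=5 → L at (0,9); v=(2,1)
8. t=1 → T at (2,10); v=(2,-1)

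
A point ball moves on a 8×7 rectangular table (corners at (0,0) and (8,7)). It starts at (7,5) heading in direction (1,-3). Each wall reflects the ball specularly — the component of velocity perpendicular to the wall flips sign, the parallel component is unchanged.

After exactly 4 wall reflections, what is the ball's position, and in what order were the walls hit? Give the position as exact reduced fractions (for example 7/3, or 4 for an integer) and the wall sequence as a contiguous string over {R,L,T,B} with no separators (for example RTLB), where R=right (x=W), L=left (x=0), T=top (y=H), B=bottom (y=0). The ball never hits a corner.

1. t=1 → R at (8,2); v=(-1,-3)
2. t=2/3 → B at (22/3,0); v=(-1,3)
3. t=7/3 → T at (5,7); v=(-1,-3)
4. t=7/3 → B at (8/3,0); v=(-1,3)

Final position: (8/3,0)
Wall sequence: RBTB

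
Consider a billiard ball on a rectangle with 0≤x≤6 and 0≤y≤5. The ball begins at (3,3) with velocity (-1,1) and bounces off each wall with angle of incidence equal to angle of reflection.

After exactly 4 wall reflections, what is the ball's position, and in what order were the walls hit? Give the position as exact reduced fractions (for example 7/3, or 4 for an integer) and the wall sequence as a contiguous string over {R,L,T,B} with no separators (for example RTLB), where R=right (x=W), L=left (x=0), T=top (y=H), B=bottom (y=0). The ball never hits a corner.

Final position: (6,2)
Wall sequence: TLBR

1. t=2 → T at (1,5); v=(-1,-1)
2. t=1 → L at (0,4); v=(1,-1)
3. t=4 → B at (4,0); v=(1,1)
4. t=2 → R at (6,2); v=(-1,1)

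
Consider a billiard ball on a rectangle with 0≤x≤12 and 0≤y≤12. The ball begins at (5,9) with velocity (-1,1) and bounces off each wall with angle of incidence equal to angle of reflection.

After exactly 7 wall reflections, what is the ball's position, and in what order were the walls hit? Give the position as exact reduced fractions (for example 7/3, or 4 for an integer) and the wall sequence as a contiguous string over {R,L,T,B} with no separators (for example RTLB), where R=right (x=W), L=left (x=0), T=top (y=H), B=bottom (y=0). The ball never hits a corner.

Final position: (10,0)
Wall sequence: TLBRTLB

1. t=3 → T at (2,12); v=(-1,-1)
2. t=2 → L at (0,10); v=(1,-1)
3. t=10 → B at (10,0); v=(1,1)
4. t=2 → R at (12,2); v=(-1,1)
5. t=10 → T at (2,12); v=(-1,-1)
6. t=2 → L at (0,10); v=(1,-1)
7. t=10 → B at (10,0); v=(1,1)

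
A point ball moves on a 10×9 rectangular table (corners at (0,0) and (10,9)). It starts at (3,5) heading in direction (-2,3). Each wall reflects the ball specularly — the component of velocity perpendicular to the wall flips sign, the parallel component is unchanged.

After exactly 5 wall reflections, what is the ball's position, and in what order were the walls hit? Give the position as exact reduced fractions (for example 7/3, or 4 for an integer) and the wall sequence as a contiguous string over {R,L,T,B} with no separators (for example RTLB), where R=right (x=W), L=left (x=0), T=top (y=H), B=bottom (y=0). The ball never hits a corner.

Final position: (25/3,9)
Wall sequence: TLBRT

1. t=4/3 → T at (1/3,9); v=(-2,-3)
2. t=1/6 → L at (0,17/2); v=(2,-3)
3. t=17/6 → B at (17/3,0); v=(2,3)
4. t=13/6 → R at (10,13/2); v=(-2,3)
5. t=5/6 → T at (25/3,9); v=(-2,-3)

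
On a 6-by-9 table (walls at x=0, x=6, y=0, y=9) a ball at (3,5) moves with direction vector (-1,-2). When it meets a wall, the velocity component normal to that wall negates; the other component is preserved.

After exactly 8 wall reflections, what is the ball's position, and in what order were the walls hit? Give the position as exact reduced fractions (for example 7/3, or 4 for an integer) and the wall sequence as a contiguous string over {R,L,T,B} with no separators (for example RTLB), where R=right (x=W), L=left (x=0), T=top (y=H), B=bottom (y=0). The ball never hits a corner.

1. t=5/2 → B at (1/2,0); v=(-1,2)
2. t=1/2 → L at (0,1); v=(1,2)
3. t=4 → T at (4,9); v=(1,-2)
4. t=2 → R at (6,5); v=(-1,-2)
5. t=5/2 → B at (7/2,0); v=(-1,2)
6. t=7/2 → L at (0,7); v=(1,2)
7. t=1 → T at (1,9); v=(1,-2)
8. t=9/2 → B at (11/2,0); v=(1,2)

Final position: (11/2,0)
Wall sequence: BLTRBLTB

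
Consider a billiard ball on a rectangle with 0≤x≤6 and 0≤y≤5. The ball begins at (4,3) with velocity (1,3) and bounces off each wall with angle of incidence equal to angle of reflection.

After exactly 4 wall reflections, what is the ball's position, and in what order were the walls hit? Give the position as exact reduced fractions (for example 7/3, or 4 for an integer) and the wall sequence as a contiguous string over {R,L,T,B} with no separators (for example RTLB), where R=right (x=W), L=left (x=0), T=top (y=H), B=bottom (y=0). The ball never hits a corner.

1. t=2/3 → T at (14/3,5); v=(1,-3)
2. t=4/3 → R at (6,1); v=(-1,-3)
3. t=1/3 → B at (17/3,0); v=(-1,3)
4. t=5/3 → T at (4,5); v=(-1,-3)

Final position: (4,5)
Wall sequence: TRBT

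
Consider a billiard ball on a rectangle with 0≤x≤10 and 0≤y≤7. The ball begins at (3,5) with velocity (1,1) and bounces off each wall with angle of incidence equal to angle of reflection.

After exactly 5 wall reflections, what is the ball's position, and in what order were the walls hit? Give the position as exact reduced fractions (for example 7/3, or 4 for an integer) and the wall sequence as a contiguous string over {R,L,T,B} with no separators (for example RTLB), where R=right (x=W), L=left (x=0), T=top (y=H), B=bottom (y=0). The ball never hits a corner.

1. t=2 → T at (5,7); v=(1,-1)
2. t=5 → R at (10,2); v=(-1,-1)
3. t=2 → B at (8,0); v=(-1,1)
4. t=7 → T at (1,7); v=(-1,-1)
5. t=1 → L at (0,6); v=(1,-1)

Final position: (0,6)
Wall sequence: TRBTL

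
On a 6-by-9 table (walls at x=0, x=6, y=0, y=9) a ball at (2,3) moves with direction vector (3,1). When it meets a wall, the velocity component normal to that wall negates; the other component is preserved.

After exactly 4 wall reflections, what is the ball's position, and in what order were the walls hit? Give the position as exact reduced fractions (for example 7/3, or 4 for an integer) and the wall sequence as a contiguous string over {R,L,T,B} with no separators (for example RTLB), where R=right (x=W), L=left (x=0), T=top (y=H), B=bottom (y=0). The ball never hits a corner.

Final position: (4,9)
Wall sequence: RLRT

1. t=4/3 → R at (6,13/3); v=(-3,1)
2. t=2 → L at (0,19/3); v=(3,1)
3. t=2 → R at (6,25/3); v=(-3,1)
4. t=2/3 → T at (4,9); v=(-3,-1)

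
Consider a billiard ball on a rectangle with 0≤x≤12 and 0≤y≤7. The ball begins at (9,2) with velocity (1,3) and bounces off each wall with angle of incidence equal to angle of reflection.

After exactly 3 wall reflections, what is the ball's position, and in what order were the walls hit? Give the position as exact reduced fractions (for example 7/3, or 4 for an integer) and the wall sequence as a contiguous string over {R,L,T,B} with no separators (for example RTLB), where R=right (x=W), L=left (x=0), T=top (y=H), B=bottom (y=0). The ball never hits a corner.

1. t=5/3 → T at (32/3,7); v=(1,-3)
2. t=4/3 → R at (12,3); v=(-1,-3)
3. t=1 → B at (11,0); v=(-1,3)

Final position: (11,0)
Wall sequence: TRB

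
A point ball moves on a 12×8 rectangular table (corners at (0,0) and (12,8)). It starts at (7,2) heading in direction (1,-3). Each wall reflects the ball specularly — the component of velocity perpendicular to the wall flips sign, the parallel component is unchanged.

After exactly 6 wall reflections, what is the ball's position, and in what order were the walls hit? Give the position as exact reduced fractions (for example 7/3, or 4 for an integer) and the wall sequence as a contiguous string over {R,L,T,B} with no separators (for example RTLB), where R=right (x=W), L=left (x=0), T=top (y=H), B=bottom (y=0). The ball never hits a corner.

Final position: (17/3,0)
Wall sequence: BTRBTB

1. t=2/3 → B at (23/3,0); v=(1,3)
2. t=8/3 → T at (31/3,8); v=(1,-3)
3. t=5/3 → R at (12,3); v=(-1,-3)
4. t=1 → B at (11,0); v=(-1,3)
5. t=8/3 → T at (25/3,8); v=(-1,-3)
6. t=8/3 → B at (17/3,0); v=(-1,3)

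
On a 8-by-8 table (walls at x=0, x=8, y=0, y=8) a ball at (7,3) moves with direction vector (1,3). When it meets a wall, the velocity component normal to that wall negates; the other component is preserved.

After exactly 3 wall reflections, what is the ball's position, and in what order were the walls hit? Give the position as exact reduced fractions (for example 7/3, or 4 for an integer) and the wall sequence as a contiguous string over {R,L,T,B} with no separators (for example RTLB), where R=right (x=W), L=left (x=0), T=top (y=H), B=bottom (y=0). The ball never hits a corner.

1. t=1 → R at (8,6); v=(-1,3)
2. t=2/3 → T at (22/3,8); v=(-1,-3)
3. t=8/3 → B at (14/3,0); v=(-1,3)

Final position: (14/3,0)
Wall sequence: RTB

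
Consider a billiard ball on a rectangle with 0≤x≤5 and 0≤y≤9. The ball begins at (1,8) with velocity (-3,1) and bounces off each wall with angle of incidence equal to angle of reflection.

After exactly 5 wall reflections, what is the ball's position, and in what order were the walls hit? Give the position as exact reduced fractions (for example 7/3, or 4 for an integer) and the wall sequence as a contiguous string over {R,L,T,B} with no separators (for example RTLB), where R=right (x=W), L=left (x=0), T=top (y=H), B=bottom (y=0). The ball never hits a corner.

1. t=1/3 → L at (0,25/3); v=(3,1)
2. t=2/3 → T at (2,9); v=(3,-1)
3. t=1 → R at (5,8); v=(-3,-1)
4. t=5/3 → L at (0,19/3); v=(3,-1)
5. t=5/3 → R at (5,14/3); v=(-3,-1)

Final position: (5,14/3)
Wall sequence: LTRLR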